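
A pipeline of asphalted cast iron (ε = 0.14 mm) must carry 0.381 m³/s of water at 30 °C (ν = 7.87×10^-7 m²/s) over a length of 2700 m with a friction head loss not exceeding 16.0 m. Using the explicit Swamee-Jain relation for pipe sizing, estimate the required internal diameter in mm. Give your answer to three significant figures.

D ≈ 508 mm

Swamee-Jain (Type III): D = 0.66·[ε^1.25·(LQ²/(gh_f))^4.75 + ν·Q^9.4·(L/(gh_f))^5.2]^0.04
LQ²/(gh_f) = 2.497; L/(gh_f) = 17.20
Term 1 = ε^1.25·(…)^4.75 = 0.00118; Term 2 = ν·Q^9.4·(…)^5.2 = 2.41×10^-4
D = 0.66·(0.00118 + 2.41×10^-4)^0.04 = 0.5077 m = 508 mm
Check: V = 1.88 m/s, Re = 1.21×10^6, f = 0.01541, h_f = 14.8 m ≈ 16.0 m ✓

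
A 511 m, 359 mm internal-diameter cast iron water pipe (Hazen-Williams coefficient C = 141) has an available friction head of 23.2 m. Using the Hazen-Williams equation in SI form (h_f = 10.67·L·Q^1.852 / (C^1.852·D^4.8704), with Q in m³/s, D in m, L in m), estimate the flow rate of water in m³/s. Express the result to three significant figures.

Rearranging: Q = [h_f·C^1.852·D^4.8704 / (10.67·L)]^(1/1.852)
Q = [23.2·141^1.852·0.359^4.8704 / (10.67·511)]^0.540 = 0.4999 m³/s

Q ≈ 0.500 m³/s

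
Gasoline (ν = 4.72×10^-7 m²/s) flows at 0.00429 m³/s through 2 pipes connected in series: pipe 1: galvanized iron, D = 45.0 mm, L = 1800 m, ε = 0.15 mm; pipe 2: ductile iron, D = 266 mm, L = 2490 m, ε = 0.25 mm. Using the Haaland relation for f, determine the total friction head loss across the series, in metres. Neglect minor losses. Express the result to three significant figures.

Pipe 1: V = 2.697 m/s, Re = 2.57×10^5, ε/D = 0.00333, f = 0.02745, h_1 = f(L/D)V²/2g = 407.2 m
Pipe 2: V = 0.07720 m/s, Re = 4.35×10^4, ε/D = 9.40×10^-4, f = 0.02403, h_2 = f(L/D)V²/2g = 0.06833 m
Series → Q common, losses add: H = Σh = 407.2 m

H ≈ 407 m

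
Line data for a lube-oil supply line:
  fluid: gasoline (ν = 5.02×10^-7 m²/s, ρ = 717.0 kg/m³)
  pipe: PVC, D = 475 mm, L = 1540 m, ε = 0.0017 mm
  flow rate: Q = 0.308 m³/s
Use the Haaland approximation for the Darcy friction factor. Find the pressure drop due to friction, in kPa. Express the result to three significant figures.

V = 4Q/(πD²) = 4·0.308/(π·0.475²) = 1.738 m/s
Re = VD/ν = 1.738·0.475/5.02×10^-7 = 1.64×10^6 → turbulent
ε/D = 0.0017/475 = 3.58×10^-6
Haaland: f = 0.01076
h_f = f(L/D)V²/(2g) = 0.01076·(1540/0.475)·1.738²/(2·9.81) = 5.371 m
Δp = ρg·h_f = 717.0·9.81·5.371 = 37.78 kPa

Δp ≈ 37.8 kPa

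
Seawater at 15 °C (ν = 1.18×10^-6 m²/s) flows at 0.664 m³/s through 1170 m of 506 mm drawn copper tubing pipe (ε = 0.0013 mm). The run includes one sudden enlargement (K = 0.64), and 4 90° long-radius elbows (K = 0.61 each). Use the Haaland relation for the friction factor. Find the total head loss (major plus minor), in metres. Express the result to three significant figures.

H_L ≈ 15.8 m

V = 4Q/(πD²) = 3.302 m/s; V²/2g = 0.5557 m
Re = 1.42×10^6, ε/D = 2.57×10^-6 → f = 0.01099 (Haaland)
Major: h_f = f(L/D)·V²/2g = 0.01099·2312·0.5557 = 14.12 m
Minor: ΣK = 3.08; h_m = ΣK·V²/2g = 1.712 m
Total H_L = 14.12 + 1.712 = 15.83 m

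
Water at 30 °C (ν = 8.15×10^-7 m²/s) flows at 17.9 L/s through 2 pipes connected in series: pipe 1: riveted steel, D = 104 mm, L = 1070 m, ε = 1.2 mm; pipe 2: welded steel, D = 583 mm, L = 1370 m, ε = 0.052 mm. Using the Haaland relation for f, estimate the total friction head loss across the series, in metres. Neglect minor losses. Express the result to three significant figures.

Pipe 1: V = 2.107 m/s, Re = 2.69×10^5, ε/D = 0.0115, f = 0.04008, h_1 = f(L/D)V²/2g = 93.32 m
Pipe 2: V = 0.06705 m/s, Re = 4.80×10^4, ε/D = 8.92×10^-5, f = 0.02115, h_2 = f(L/D)V²/2g = 0.01139 m
Series → Q common, losses add: H = Σh = 93.33 m

H ≈ 93.3 m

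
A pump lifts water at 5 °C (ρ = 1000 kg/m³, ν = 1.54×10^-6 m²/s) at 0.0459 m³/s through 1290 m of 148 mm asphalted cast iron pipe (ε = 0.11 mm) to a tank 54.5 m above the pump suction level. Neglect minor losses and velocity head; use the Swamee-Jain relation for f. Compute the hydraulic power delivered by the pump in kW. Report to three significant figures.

V = 4Q/(πD²) = 2.668 m/s; Re = 2.56×10^5; ε/D = 7.43×10^-4; f = 0.01978
h_f = f(L/D)V²/2g = 62.56 m
Total head H = z + h_f = 54.5 + 62.56 = 117.1 m
P_hyd = ρgQH = 1000·9.81·0.0459·117.1 = 52.71 kW

P_hyd ≈ 52.7 kW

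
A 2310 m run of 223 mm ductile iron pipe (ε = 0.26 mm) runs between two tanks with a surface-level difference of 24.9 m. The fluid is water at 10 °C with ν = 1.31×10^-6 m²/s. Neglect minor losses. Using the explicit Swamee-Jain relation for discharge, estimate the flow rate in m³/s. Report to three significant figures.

Q ≈ 0.0580 m³/s

Swamee-Jain (Type II): Q = -0.965·√(gD⁵h_f/L)·ln[ε/(3.7D) + √(3.17ν²L/(gD³h_f))]
√(gD⁵h_f/L) = √(9.81·0.223⁵·24.9/2310) = 0.007636
ε/(3.7D) = 3.15×10^-4; √(3.17ν²L/(gD³h_f)) = 6.81×10^-5
Q = -0.965·0.007636·ln(3.832×10^-4) = 0.05797 m³/s
Check: V = 1.48 m/s, Re = 2.53×10^5, f = 0.02157, h_f = 25.1 m ≈ 24.9 m ✓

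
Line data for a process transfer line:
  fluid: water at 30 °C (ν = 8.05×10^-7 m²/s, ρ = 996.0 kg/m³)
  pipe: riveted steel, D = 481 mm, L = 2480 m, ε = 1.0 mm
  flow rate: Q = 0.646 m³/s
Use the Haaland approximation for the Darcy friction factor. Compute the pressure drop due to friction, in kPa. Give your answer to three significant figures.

Δp ≈ 772 kPa

V = 4Q/(πD²) = 4·0.646/(π·0.481²) = 3.555 m/s
Re = VD/ν = 3.555·0.481/8.05×10^-7 = 2.12×10^6 → turbulent
ε/D = 1.0/481 = 0.00208
Haaland: f = 0.02379
h_f = f(L/D)V²/(2g) = 0.02379·(2480/0.481)·3.555²/(2·9.81) = 79.00 m
Δp = ρg·h_f = 996.0·9.81·79.00 = 771.9 kPa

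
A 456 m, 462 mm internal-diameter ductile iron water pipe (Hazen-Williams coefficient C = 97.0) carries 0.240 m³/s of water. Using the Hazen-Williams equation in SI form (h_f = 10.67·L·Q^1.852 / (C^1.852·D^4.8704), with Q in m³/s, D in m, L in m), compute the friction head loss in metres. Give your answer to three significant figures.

h_f = 10.67·456·0.240^1.852 / (97.0^1.852·0.462^4.8704) = 3.112 m

h_f ≈ 3.11 m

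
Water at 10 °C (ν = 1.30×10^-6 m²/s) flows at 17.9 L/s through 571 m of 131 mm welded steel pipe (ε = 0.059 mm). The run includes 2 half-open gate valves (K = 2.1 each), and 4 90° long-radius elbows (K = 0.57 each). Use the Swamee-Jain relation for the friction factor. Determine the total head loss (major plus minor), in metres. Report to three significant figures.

V = 4Q/(πD²) = 1.328 m/s; V²/2g = 0.08990 m
Re = 1.34×10^5, ε/D = 4.50×10^-4 → f = 0.01948 (Swamee-Jain)
Major: h_f = f(L/D)·V²/2g = 0.01948·4359·0.08990 = 7.632 m
Minor: ΣK = 6.48; h_m = ΣK·V²/2g = 0.5825 m
Total H_L = 7.632 + 0.5825 = 8.214 m

H_L ≈ 8.21 m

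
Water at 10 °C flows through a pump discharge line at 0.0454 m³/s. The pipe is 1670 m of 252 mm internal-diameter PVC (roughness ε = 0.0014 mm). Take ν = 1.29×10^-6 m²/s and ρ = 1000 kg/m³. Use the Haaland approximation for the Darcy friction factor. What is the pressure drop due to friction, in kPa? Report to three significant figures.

Δp ≈ 43.6 kPa

V = 4Q/(πD²) = 4·0.0454/(π·0.252²) = 0.9103 m/s
Re = VD/ν = 0.9103·0.252/1.29×10^-6 = 1.78×10^5 → turbulent
ε/D = 0.0014/252 = 5.56×10^-6
Haaland: f = 0.01589
h_f = f(L/D)V²/(2g) = 0.01589·(1670/0.252)·0.9103²/(2·9.81) = 4.447 m
Δp = ρg·h_f = 1000·9.81·4.447 = 43.62 kPa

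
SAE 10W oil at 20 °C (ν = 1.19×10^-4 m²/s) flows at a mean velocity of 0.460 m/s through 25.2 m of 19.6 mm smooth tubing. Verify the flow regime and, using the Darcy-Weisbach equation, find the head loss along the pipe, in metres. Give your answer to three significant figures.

h_f ≈ 11.7 m

Re = VD/ν = 0.460·0.01960/1.19×10^-4 = 75.8 → laminar (Re < 2300)
f = 64/Re = 0.8447
h_f = f(L/D)V²/(2g) = 0.8447·(25.2/0.01960)·0.460²/(2·9.81) = 11.71 m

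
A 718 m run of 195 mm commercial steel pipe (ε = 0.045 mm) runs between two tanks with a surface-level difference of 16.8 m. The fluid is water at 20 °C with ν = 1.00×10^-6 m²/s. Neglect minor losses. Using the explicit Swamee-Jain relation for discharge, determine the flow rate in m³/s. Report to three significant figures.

Q ≈ 0.0711 m³/s

Swamee-Jain (Type II): Q = -0.965·√(gD⁵h_f/L)·ln[ε/(3.7D) + √(3.17ν²L/(gD³h_f))]
√(gD⁵h_f/L) = √(9.81·0.195⁵·16.8/718) = 0.008045
ε/(3.7D) = 6.24×10^-5; √(3.17ν²L/(gD³h_f)) = 4.32×10^-5
Q = -0.965·0.008045·ln(1.055×10^-4) = 0.07108 m³/s
Check: V = 2.38 m/s, Re = 4.64×10^5, f = 0.01589, h_f = 16.9 m ≈ 16.8 m ✓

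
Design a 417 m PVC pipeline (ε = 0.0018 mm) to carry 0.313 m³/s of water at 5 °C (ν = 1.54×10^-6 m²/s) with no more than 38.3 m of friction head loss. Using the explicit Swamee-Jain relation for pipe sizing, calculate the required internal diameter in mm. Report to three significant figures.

Swamee-Jain (Type III): D = 0.66·[ε^1.25·(LQ²/(gh_f))^4.75 + ν·Q^9.4·(L/(gh_f))^5.2]^0.04
LQ²/(gh_f) = 0.1087; L/(gh_f) = 1.110
Term 1 = ε^1.25·(…)^4.75 = 1.74×10^-12; Term 2 = ν·Q^9.4·(…)^5.2 = 4.80×10^-11
D = 0.66·(1.74×10^-12 + 4.80×10^-11)^0.04 = 0.2555 m = 256 mm
Check: V = 6.10 m/s, Re = 1.01×10^6, f = 0.01176, h_f = 36.4 m ≈ 38.3 m ✓

D ≈ 256 mm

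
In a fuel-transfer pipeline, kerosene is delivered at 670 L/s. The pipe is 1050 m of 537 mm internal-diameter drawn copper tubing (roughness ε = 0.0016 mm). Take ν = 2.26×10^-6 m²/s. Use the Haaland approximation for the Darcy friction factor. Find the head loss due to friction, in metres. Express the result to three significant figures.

h_f ≈ 10.8 m

V = 4Q/(πD²) = 4·0.670/(π·0.537²) = 2.958 m/s
Re = VD/ν = 2.958·0.537/2.26×10^-6 = 7.03×10^5 → turbulent
ε/D = 0.0016/537 = 2.98×10^-6
Haaland: f = 0.01234
h_f = f(L/D)V²/(2g) = 0.01234·(1050/0.537)·2.958²/(2·9.81) = 10.77 m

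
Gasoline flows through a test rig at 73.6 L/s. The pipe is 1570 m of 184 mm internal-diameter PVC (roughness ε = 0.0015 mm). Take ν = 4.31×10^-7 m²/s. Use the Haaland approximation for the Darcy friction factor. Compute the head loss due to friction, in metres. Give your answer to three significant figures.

h_f ≈ 38.1 m

V = 4Q/(πD²) = 4·0.0736/(π·0.184²) = 2.768 m/s
Re = VD/ν = 2.768·0.184/4.31×10^-7 = 1.18×10^6 → turbulent
ε/D = 0.0015/184 = 8.15×10^-6
Haaland: f = 0.01143
h_f = f(L/D)V²/(2g) = 0.01143·(1570/0.184)·2.768²/(2·9.81) = 38.09 m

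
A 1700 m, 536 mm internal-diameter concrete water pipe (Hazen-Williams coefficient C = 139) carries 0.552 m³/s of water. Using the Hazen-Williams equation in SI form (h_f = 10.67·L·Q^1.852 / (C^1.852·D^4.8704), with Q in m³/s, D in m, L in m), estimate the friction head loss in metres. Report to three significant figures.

h_f ≈ 13.5 m

h_f = 10.67·1700·0.552^1.852 / (139^1.852·0.536^4.8704) = 13.52 m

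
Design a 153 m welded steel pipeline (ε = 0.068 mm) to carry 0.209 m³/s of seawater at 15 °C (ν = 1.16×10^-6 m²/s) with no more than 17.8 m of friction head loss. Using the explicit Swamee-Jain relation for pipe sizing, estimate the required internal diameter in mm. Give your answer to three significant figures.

Swamee-Jain (Type III): D = 0.66·[ε^1.25·(LQ²/(gh_f))^4.75 + ν·Q^9.4·(L/(gh_f))^5.2]^0.04
LQ²/(gh_f) = 0.03827; L/(gh_f) = 0.8762
Term 1 = ε^1.25·(…)^4.75 = 1.15×10^-12; Term 2 = ν·Q^9.4·(…)^5.2 = 2.37×10^-13
D = 0.66·(1.15×10^-12 + 2.37×10^-13)^0.04 = 0.2214 m = 221 mm
Check: V = 5.43 m/s, Re = 1.04×10^6, f = 0.01580, h_f = 16.4 m ≈ 17.8 m ✓

D ≈ 221 mm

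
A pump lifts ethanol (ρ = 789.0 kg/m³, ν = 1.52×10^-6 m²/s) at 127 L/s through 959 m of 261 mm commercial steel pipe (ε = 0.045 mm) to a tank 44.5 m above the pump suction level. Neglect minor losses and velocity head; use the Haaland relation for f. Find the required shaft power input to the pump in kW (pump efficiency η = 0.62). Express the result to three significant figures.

P_shaft ≈ 96.2 kW

V = 4Q/(πD²) = 2.374 m/s; Re = 4.08×10^5; ε/D = 1.72×10^-4; f = 0.01532
h_f = f(L/D)V²/2g = 16.17 m
Total head H = z + h_f = 44.5 + 16.17 = 60.67 m
P_hyd = ρgQH = 789.0·9.81·0.127·60.67 = 59.64 kW
P_shaft = P_hyd/η = 59.64/0.62 = 96.19 kW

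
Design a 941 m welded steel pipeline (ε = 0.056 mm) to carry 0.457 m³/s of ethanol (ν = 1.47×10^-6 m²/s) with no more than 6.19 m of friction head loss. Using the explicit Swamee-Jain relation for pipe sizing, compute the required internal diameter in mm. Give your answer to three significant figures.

Swamee-Jain (Type III): D = 0.66·[ε^1.25·(LQ²/(gh_f))^4.75 + ν·Q^9.4·(L/(gh_f))^5.2]^0.04
LQ²/(gh_f) = 3.236; L/(gh_f) = 15.50
Term 1 = ε^1.25·(…)^4.75 = 0.00128; Term 2 = ν·Q^9.4·(…)^5.2 = 0.00144
D = 0.66·(0.00128 + 0.00144)^0.04 = 0.5212 m = 521 mm
Check: V = 2.14 m/s, Re = 7.60×10^5, f = 0.01394, h_f = 5.89 m ≈ 6.19 m ✓

D ≈ 521 mm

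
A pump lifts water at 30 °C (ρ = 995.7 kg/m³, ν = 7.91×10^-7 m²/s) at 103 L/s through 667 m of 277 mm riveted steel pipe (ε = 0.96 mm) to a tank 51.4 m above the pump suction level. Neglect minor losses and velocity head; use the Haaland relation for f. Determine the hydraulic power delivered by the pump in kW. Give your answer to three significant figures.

V = 4Q/(πD²) = 1.709 m/s; Re = 5.99×10^5; ε/D = 0.00347; f = 0.02750
h_f = f(L/D)V²/2g = 9.859 m
Total head H = z + h_f = 51.4 + 9.859 = 61.26 m
P_hyd = ρgQH = 995.7·9.81·0.103·61.26 = 61.63 kW

P_hyd ≈ 61.6 kW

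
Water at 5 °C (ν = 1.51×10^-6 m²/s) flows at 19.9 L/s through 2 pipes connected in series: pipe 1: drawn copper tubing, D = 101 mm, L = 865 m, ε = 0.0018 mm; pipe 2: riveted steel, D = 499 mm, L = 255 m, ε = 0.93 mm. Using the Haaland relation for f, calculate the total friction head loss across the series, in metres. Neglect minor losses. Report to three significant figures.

H ≈ 43.6 m

Pipe 1: V = 2.484 m/s, Re = 1.66×10^5, ε/D = 1.78×10^-5, f = 0.01617, h_1 = f(L/D)V²/2g = 43.55 m
Pipe 2: V = 0.1018 m/s, Re = 3.36×10^4, ε/D = 0.00186, f = 0.02713, h_2 = f(L/D)V²/2g = 0.007316 m
Series → Q common, losses add: H = Σh = 43.56 m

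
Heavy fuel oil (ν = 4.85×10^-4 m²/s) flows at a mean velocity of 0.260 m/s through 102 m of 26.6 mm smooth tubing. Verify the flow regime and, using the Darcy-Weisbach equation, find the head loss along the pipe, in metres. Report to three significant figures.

Re = VD/ν = 0.260·0.02660/4.85×10^-4 = 14.3 → laminar (Re < 2300)
f = 64/Re = 4.488
h_f = f(L/D)V²/(2g) = 4.488·(102/0.02660)·0.260²/(2·9.81) = 59.30 m

h_f ≈ 59.3 m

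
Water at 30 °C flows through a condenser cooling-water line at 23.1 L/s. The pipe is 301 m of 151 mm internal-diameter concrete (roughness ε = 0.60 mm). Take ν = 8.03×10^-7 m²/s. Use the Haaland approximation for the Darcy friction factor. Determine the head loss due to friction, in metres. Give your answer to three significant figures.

V = 4Q/(πD²) = 4·0.0231/(π·0.151²) = 1.290 m/s
Re = VD/ν = 1.290·0.151/8.03×10^-7 = 2.43×10^5 → turbulent
ε/D = 0.60/151 = 0.00397
Haaland: f = 0.02883
h_f = f(L/D)V²/(2g) = 0.02883·(301/0.151)·1.290²/(2·9.81) = 4.874 m

h_f ≈ 4.87 m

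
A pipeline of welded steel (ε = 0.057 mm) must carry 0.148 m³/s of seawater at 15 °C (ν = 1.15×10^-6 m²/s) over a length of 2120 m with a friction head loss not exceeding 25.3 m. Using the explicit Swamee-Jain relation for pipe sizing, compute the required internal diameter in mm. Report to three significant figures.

Swamee-Jain (Type III): D = 0.66·[ε^1.25·(LQ²/(gh_f))^4.75 + ν·Q^9.4·(L/(gh_f))^5.2]^0.04
LQ²/(gh_f) = 0.1871; L/(gh_f) = 8.542
Term 1 = ε^1.25·(…)^4.75 = 1.73×10^-9; Term 2 = ν·Q^9.4·(…)^5.2 = 1.27×10^-9
D = 0.66·(1.73×10^-9 + 1.27×10^-9)^0.04 = 0.3010 m = 301 mm
Check: V = 2.08 m/s, Re = 5.44×10^5, f = 0.01530, h_f = 23.7 m ≈ 25.3 m ✓

D ≈ 301 mm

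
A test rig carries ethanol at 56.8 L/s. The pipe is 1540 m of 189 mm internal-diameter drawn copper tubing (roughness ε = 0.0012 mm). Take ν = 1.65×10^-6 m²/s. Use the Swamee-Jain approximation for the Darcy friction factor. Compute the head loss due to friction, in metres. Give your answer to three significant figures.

V = 4Q/(πD²) = 4·0.0568/(π·0.189²) = 2.025 m/s
Re = VD/ν = 2.025·0.189/1.65×10^-6 = 2.32×10^5 → turbulent
ε/D = 0.0012/189 = 6.35×10^-6
Swamee-Jain: f = 0.01516
h_f = f(L/D)V²/(2g) = 0.01516·(1540/0.189)·2.025²/(2·9.81) = 25.80 m

h_f ≈ 25.8 m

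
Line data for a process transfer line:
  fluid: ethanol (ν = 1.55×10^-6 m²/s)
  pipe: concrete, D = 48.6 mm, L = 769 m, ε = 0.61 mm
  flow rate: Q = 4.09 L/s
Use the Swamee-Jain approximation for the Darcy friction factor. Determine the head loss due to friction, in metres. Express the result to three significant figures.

h_f ≈ 165 m

V = 4Q/(πD²) = 4·0.00409/(π·0.0486²) = 2.205 m/s
Re = VD/ν = 2.205·0.0486/1.55×10^-6 = 6.91×10^4 → turbulent
ε/D = 0.61/48.6 = 0.0126
Swamee-Jain: f = 0.04205
h_f = f(L/D)V²/(2g) = 0.04205·(769/0.0486)·2.205²/(2·9.81) = 164.9 m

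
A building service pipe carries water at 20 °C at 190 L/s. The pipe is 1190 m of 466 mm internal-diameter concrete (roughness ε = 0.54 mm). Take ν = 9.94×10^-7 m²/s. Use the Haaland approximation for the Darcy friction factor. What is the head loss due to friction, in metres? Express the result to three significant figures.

V = 4Q/(πD²) = 4·0.190/(π·0.466²) = 1.114 m/s
Re = VD/ν = 1.114·0.466/9.94×10^-7 = 5.22×10^5 → turbulent
ε/D = 0.54/466 = 0.00116
Haaland: f = 0.02085
h_f = f(L/D)V²/(2g) = 0.02085·(1190/0.466)·1.114²/(2·9.81) = 3.368 m

h_f ≈ 3.37 m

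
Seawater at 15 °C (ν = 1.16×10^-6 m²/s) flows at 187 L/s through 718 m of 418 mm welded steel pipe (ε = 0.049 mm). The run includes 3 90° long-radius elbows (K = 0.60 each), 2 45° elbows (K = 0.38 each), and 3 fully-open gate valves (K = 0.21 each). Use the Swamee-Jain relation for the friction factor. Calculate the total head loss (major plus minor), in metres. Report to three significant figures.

V = 4Q/(πD²) = 1.363 m/s; V²/2g = 0.09465 m
Re = 4.91×10^5, ε/D = 1.17×10^-4 → f = 0.01469 (Swamee-Jain)
Major: h_f = f(L/D)·V²/2g = 0.01469·1718·0.09465 = 2.389 m
Minor: ΣK = 3.19; h_m = ΣK·V²/2g = 0.3019 m
Total H_L = 2.389 + 0.3019 = 2.691 m

H_L ≈ 2.69 m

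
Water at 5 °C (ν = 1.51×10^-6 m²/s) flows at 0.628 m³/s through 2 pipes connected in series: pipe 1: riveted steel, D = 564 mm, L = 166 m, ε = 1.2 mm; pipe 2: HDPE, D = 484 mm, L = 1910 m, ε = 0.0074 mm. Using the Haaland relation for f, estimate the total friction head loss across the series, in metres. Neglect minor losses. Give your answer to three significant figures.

Pipe 1: V = 2.514 m/s, Re = 9.39×10^5, ε/D = 0.00213, f = 0.02402, h_1 = f(L/D)V²/2g = 2.277 m
Pipe 2: V = 3.413 m/s, Re = 1.09×10^6, ε/D = 1.53×10^-5, f = 0.01171, h_2 = f(L/D)V²/2g = 27.45 m
Series → Q common, losses add: H = Σh = 29.73 m

H ≈ 29.7 m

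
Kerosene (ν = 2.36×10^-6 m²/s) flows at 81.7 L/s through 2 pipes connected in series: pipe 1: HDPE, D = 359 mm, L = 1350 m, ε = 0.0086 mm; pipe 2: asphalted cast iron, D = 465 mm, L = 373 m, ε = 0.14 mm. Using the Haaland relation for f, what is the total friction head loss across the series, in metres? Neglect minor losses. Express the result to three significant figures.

Pipe 1: V = 0.8071 m/s, Re = 1.23×10^5, ε/D = 2.40×10^-5, f = 0.01719, h_1 = f(L/D)V²/2g = 2.147 m
Pipe 2: V = 0.4811 m/s, Re = 9.48×10^4, ε/D = 3.01×10^-4, f = 0.01936, h_2 = f(L/D)V²/2g = 0.1832 m
Series → Q common, losses add: H = Σh = 2.330 m

H ≈ 2.33 m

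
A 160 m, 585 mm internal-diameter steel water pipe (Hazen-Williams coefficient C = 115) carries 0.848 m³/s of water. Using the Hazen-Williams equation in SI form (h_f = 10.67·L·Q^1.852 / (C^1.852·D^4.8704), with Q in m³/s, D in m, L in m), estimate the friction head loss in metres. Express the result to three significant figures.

h_f ≈ 2.61 m

h_f = 10.67·160·0.848^1.852 / (115^1.852·0.585^4.8704) = 2.614 m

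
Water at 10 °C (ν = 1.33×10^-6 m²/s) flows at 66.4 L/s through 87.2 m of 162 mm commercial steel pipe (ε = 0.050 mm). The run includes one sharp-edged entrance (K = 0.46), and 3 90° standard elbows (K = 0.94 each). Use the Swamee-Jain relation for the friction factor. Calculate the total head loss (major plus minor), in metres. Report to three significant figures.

V = 4Q/(πD²) = 3.221 m/s; V²/2g = 0.5289 m
Re = 3.92×10^5, ε/D = 3.09×10^-4 → f = 0.01674 (Swamee-Jain)
Major: h_f = f(L/D)·V²/2g = 0.01674·538.3·0.5289 = 4.765 m
Minor: ΣK = 3.28; h_m = ΣK·V²/2g = 1.735 m
Total H_L = 4.765 + 1.735 = 6.500 m

H_L ≈ 6.50 m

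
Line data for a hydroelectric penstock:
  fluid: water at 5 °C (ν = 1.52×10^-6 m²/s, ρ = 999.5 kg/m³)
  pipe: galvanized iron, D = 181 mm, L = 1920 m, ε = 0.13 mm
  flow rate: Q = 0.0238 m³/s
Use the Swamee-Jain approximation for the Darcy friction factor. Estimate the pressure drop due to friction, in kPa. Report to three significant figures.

Δp ≈ 95.6 kPa

V = 4Q/(πD²) = 4·0.0238/(π·0.181²) = 0.9250 m/s
Re = VD/ν = 0.9250·0.181/1.52×10^-6 = 1.10×10^5 → turbulent
ε/D = 0.13/181 = 7.18×10^-4
Swamee-Jain: f = 0.02109
h_f = f(L/D)V²/(2g) = 0.02109·(1920/0.181)·0.9250²/(2·9.81) = 9.755 m
Δp = ρg·h_f = 999.5·9.81·9.755 = 95.65 kPa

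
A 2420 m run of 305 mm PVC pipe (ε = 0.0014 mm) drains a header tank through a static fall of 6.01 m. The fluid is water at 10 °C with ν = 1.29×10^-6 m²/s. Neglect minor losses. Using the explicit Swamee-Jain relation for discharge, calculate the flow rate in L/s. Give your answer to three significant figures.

Q ≈ 72.2 L/s

Swamee-Jain (Type II): Q = -0.965·√(gD⁵h_f/L)·ln[ε/(3.7D) + √(3.17ν²L/(gD³h_f))]
√(gD⁵h_f/L) = √(9.81·0.305⁵·6.01/2420) = 0.008019
ε/(3.7D) = 1.24×10^-6; √(3.17ν²L/(gD³h_f)) = 8.74×10^-5
Q = -0.965·0.008019·ln(8.860×10^-5) = 0.07221 m³/s
Check: V = 0.988 m/s, Re = 2.34×10^5, f = 0.01512, h_f = 5.97 m ≈ 6.01 m ✓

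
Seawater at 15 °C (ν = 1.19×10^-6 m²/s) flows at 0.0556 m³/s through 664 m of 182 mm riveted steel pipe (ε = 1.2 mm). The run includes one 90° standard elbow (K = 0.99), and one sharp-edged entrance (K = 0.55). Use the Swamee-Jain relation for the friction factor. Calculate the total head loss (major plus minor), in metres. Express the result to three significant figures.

V = 4Q/(πD²) = 2.137 m/s; V²/2g = 0.2328 m
Re = 3.27×10^5, ε/D = 0.00659 → f = 0.03344 (Swamee-Jain)
Major: h_f = f(L/D)·V²/2g = 0.03344·3648·0.2328 = 28.40 m
Minor: ΣK = 1.54; h_m = ΣK·V²/2g = 0.3585 m
Total H_L = 28.40 + 0.3585 = 28.76 m

H_L ≈ 28.8 m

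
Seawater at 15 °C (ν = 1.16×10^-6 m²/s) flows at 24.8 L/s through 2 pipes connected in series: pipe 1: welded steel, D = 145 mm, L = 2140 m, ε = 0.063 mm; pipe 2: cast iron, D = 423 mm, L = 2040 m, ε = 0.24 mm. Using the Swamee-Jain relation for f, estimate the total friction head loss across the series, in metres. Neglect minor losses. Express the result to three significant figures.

H ≈ 31.9 m

Pipe 1: V = 1.502 m/s, Re = 1.88×10^5, ε/D = 4.34×10^-4, f = 0.01870, h_1 = f(L/D)V²/2g = 31.72 m
Pipe 2: V = 0.1765 m/s, Re = 6.44×10^4, ε/D = 5.67×10^-4, f = 0.02197, h_2 = f(L/D)V²/2g = 0.1682 m
Series → Q common, losses add: H = Σh = 31.89 m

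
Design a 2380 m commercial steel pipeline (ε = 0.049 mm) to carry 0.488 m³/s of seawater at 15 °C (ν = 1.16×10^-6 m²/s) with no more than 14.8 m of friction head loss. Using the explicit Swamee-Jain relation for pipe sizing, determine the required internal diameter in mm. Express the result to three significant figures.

D ≈ 536 mm

Swamee-Jain (Type III): D = 0.66·[ε^1.25·(LQ²/(gh_f))^4.75 + ν·Q^9.4·(L/(gh_f))^5.2]^0.04
LQ²/(gh_f) = 3.904; L/(gh_f) = 16.39
Term 1 = ε^1.25·(…)^4.75 = 0.00264; Term 2 = ν·Q^9.4·(…)^5.2 = 0.00283
D = 0.66·(0.00264 + 0.00283)^0.04 = 0.5359 m = 536 mm
Check: V = 2.16 m/s, Re = 1.00×10^6, f = 0.01338, h_f = 14.2 m ≈ 14.8 m ✓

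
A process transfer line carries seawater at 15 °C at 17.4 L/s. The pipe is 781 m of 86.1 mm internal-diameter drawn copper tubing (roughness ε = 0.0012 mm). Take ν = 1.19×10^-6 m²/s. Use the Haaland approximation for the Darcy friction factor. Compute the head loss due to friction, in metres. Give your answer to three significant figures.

V = 4Q/(πD²) = 4·0.0174/(π·0.0861²) = 2.988 m/s
Re = VD/ν = 2.988·0.0861/1.19×10^-6 = 2.16×10^5 → turbulent
ε/D = 0.0012/86.1 = 1.39×10^-5
Haaland: f = 0.01536
h_f = f(L/D)V²/(2g) = 0.01536·(781/0.0861)·2.988²/(2·9.81) = 63.40 m

h_f ≈ 63.4 m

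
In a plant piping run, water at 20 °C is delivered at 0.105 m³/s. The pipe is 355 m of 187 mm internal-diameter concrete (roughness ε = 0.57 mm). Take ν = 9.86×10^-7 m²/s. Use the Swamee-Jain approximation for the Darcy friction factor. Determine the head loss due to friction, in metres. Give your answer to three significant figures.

V = 4Q/(πD²) = 4·0.105/(π·0.187²) = 3.823 m/s
Re = VD/ν = 3.823·0.187/9.86×10^-7 = 7.25×10^5 → turbulent
ε/D = 0.57/187 = 0.00305
Swamee-Jain: f = 0.02655
h_f = f(L/D)V²/(2g) = 0.02655·(355/0.187)·3.823²/(2·9.81) = 37.55 m

h_f ≈ 37.6 m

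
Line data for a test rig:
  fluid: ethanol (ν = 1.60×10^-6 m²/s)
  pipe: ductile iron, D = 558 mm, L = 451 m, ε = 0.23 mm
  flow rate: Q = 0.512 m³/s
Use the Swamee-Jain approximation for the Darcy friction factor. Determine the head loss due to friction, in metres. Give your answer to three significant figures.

V = 4Q/(πD²) = 4·0.512/(π·0.558²) = 2.094 m/s
Re = VD/ν = 2.094·0.558/1.60×10^-6 = 7.30×10^5 → turbulent
ε/D = 0.23/558 = 4.12×10^-4
Swamee-Jain: f = 0.01688
h_f = f(L/D)V²/(2g) = 0.01688·(451/0.558)·2.094²/(2·9.81) = 3.048 m

h_f ≈ 3.05 m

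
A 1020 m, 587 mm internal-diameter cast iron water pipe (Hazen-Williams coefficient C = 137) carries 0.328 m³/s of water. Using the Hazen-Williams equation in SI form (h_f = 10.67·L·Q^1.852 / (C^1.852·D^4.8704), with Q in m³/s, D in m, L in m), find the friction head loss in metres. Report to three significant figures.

h_f ≈ 2.04 m

h_f = 10.67·1020·0.328^1.852 / (137^1.852·0.587^4.8704) = 2.041 m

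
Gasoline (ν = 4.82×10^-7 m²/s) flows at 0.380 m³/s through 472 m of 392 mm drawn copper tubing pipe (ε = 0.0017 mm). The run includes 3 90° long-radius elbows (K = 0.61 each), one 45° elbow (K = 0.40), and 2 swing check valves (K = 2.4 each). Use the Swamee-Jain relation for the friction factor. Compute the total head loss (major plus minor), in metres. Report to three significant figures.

V = 4Q/(πD²) = 3.149 m/s; V²/2g = 0.5053 m
Re = 2.56×10^6, ε/D = 4.34×10^-6 → f = 0.01016 (Swamee-Jain)
Major: h_f = f(L/D)·V²/2g = 0.01016·1204·0.5053 = 6.184 m
Minor: ΣK = 7.03; h_m = ΣK·V²/2g = 3.552 m
Total H_L = 6.184 + 3.552 = 9.736 m

H_L ≈ 9.74 m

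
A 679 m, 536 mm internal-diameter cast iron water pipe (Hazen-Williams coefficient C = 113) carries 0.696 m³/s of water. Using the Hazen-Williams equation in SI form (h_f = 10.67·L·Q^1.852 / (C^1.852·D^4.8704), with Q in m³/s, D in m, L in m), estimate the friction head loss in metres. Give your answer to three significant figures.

h_f ≈ 12.2 m

h_f = 10.67·679·0.696^1.852 / (113^1.852·0.536^4.8704) = 12.17 m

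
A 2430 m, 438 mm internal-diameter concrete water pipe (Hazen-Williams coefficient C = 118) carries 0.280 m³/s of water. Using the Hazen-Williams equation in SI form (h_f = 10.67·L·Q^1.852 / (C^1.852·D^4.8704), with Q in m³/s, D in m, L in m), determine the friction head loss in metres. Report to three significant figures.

h_f ≈ 19.9 m

h_f = 10.67·2430·0.280^1.852 / (118^1.852·0.438^4.8704) = 19.90 m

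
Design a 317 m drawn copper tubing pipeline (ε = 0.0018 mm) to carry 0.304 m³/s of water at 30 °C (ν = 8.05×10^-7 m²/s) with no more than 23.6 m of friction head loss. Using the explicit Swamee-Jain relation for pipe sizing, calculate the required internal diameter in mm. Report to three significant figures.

D ≈ 258 mm

Swamee-Jain (Type III): D = 0.66·[ε^1.25·(LQ²/(gh_f))^4.75 + ν·Q^9.4·(L/(gh_f))^5.2]^0.04
LQ²/(gh_f) = 0.1265; L/(gh_f) = 1.369
Term 1 = ε^1.25·(…)^4.75 = 3.59×10^-12; Term 2 = ν·Q^9.4·(…)^5.2 = 5.68×10^-11
D = 0.66·(3.59×10^-12 + 5.68×10^-11)^0.04 = 0.2575 m = 258 mm
Check: V = 5.84 m/s, Re = 1.87×10^6, f = 0.01073, h_f = 22.9 m ≈ 23.6 m ✓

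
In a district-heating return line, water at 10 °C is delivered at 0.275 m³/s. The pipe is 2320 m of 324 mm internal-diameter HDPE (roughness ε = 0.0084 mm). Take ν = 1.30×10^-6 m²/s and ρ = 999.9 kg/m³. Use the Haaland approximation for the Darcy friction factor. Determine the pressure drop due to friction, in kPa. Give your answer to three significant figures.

Δp ≈ 493 kPa

V = 4Q/(πD²) = 4·0.275/(π·0.324²) = 3.335 m/s
Re = VD/ν = 3.335·0.324/1.30×10^-6 = 8.31×10^5 → turbulent
ε/D = 0.0084/324 = 2.59×10^-5
Haaland: f = 0.01239
h_f = f(L/D)V²/(2g) = 0.01239·(2320/0.324)·3.335²/(2·9.81) = 50.30 m
Δp = ρg·h_f = 999.9·9.81·50.30 = 493.4 kPa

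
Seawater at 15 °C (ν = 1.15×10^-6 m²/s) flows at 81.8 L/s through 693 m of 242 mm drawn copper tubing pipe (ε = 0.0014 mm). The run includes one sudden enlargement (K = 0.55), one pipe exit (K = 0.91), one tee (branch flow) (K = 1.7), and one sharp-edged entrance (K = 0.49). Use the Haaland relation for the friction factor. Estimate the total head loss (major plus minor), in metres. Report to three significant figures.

H_L ≈ 6.97 m

V = 4Q/(πD²) = 1.778 m/s; V²/2g = 0.1612 m
Re = 3.74×10^5, ε/D = 5.79×10^-6 → f = 0.01382 (Haaland)
Major: h_f = f(L/D)·V²/2g = 0.01382·2864·0.1612 = 6.379 m
Minor: ΣK = 3.65; h_m = ΣK·V²/2g = 0.5884 m
Total H_L = 6.379 + 0.5884 = 6.968 m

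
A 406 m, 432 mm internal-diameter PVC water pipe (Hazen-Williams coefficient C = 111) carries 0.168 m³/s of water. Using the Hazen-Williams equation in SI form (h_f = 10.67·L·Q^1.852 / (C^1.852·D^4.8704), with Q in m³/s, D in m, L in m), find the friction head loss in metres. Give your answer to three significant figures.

h_f ≈ 1.55 m

h_f = 10.67·406·0.168^1.852 / (111^1.852·0.432^4.8704) = 1.547 m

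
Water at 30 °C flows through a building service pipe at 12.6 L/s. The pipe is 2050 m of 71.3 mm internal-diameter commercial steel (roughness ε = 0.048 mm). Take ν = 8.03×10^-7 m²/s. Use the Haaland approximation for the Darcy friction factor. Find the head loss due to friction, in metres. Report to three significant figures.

h_f ≈ 279 m

V = 4Q/(πD²) = 4·0.0126/(π·0.0713²) = 3.156 m/s
Re = VD/ν = 3.156·0.0713/8.03×10^-7 = 2.80×10^5 → turbulent
ε/D = 0.048/71.3 = 6.73×10^-4
Haaland: f = 0.01908
h_f = f(L/D)V²/(2g) = 0.01908·(2050/0.0713)·3.156²/(2·9.81) = 278.5 m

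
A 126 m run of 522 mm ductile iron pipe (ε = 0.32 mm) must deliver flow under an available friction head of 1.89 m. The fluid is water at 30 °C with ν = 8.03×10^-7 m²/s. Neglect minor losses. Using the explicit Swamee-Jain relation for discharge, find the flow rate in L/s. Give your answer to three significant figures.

Swamee-Jain (Type II): Q = -0.965·√(gD⁵h_f/L)·ln[ε/(3.7D) + √(3.17ν²L/(gD³h_f))]
√(gD⁵h_f/L) = √(9.81·0.522⁵·1.89/126) = 0.07552
ε/(3.7D) = 1.66×10^-4; √(3.17ν²L/(gD³h_f)) = 9.88×10^-6
Q = -0.965·0.07552·ln(1.756×10^-4) = 0.6302 m³/s
Check: V = 2.94 m/s, Re = 1.91×10^6, f = 0.01779, h_f = 1.90 m ≈ 1.89 m ✓

Q ≈ 630 L/s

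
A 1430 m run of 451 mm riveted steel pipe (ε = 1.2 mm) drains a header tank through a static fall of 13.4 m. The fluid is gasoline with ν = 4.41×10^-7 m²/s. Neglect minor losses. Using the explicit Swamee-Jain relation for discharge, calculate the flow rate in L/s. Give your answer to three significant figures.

Swamee-Jain (Type II): Q = -0.965·√(gD⁵h_f/L)·ln[ε/(3.7D) + √(3.17ν²L/(gD³h_f))]
√(gD⁵h_f/L) = √(9.81·0.451⁵·13.4/1430) = 0.04142
ε/(3.7D) = 7.19×10^-4; √(3.17ν²L/(gD³h_f)) = 8.55×10^-6
Q = -0.965·0.04142·ln(7.277×10^-4) = 0.2888 m³/s
Check: V = 1.81 m/s, Re = 1.85×10^6, f = 0.02543, h_f = 13.4 m ≈ 13.4 m ✓

Q ≈ 289 L/s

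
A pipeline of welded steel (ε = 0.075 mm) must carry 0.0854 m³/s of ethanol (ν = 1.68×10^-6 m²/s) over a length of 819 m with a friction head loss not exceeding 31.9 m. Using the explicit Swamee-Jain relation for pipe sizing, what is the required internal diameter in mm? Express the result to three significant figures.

Swamee-Jain (Type III): D = 0.66·[ε^1.25·(LQ²/(gh_f))^4.75 + ν·Q^9.4·(L/(gh_f))^5.2]^0.04
LQ²/(gh_f) = 0.01909; L/(gh_f) = 2.617
Term 1 = ε^1.25·(…)^4.75 = 4.76×10^-14; Term 2 = ν·Q^9.4·(…)^5.2 = 2.26×10^-14
D = 0.66·(4.76×10^-14 + 2.26×10^-14)^0.04 = 0.1965 m = 197 mm
Check: V = 2.82 m/s, Re = 3.29×10^5, f = 0.01748, h_f = 29.4 m ≈ 31.9 m ✓

D ≈ 197 mm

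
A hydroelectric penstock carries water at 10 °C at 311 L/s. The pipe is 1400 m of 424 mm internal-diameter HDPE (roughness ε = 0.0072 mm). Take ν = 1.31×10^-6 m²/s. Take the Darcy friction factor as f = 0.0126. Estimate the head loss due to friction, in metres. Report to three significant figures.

V = 4Q/(πD²) = 4·0.311/(π·0.424²) = 2.203 m/s
h_f = f(L/D)V²/(2g) = 0.01260·(1400/0.424)·2.203²/(2·9.81) = 10.29 m

h_f ≈ 10.3 m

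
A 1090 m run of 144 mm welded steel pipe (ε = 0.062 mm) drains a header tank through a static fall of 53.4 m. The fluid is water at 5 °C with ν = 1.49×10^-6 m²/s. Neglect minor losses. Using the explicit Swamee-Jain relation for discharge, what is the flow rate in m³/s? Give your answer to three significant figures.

Q ≈ 0.0452 m³/s

Swamee-Jain (Type II): Q = -0.965·√(gD⁵h_f/L)·ln[ε/(3.7D) + √(3.17ν²L/(gD³h_f))]
√(gD⁵h_f/L) = √(9.81·0.144⁵·53.4/1090) = 0.005455
ε/(3.7D) = 1.16×10^-4; √(3.17ν²L/(gD³h_f)) = 7.00×10^-5
Q = -0.965·0.005455·ln(1.864×10^-4) = 0.04521 m³/s
Check: V = 2.78 m/s, Re = 2.68×10^5, f = 0.01808, h_f = 53.7 m ≈ 53.4 m ✓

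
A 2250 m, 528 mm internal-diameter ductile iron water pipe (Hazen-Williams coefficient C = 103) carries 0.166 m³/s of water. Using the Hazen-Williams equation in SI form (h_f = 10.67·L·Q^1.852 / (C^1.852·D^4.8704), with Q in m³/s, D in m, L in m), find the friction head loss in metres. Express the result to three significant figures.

h_f ≈ 3.62 m

h_f = 10.67·2250·0.166^1.852 / (103^1.852·0.528^4.8704) = 3.623 m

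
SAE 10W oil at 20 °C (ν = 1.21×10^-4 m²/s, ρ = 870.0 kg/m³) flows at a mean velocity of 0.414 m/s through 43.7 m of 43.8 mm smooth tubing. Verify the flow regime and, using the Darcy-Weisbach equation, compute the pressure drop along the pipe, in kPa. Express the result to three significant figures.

Re = VD/ν = 0.414·0.04380/1.21×10^-4 = 150 → laminar (Re < 2300)
f = 64/Re = 0.4271
h_f = f(L/D)V²/(2g) = 0.4271·(43.7/0.04380)·0.414²/(2·9.81) = 3.722 m
Δp = ρg·h_f = 870.0·9.81·3.722 = 31.77 kPa

Δp ≈ 31.8 kPa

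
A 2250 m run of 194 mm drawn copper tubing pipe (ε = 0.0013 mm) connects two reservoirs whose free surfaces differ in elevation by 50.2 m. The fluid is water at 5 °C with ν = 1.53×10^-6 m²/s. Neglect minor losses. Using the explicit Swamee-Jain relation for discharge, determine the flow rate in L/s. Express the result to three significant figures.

Q ≈ 71.6 L/s

Swamee-Jain (Type II): Q = -0.965·√(gD⁵h_f/L)·ln[ε/(3.7D) + √(3.17ν²L/(gD³h_f))]
√(gD⁵h_f/L) = √(9.81·0.194⁵·50.2/2250) = 0.007755
ε/(3.7D) = 1.81×10^-6; √(3.17ν²L/(gD³h_f)) = 6.81×10^-5
Q = -0.965·0.007755·ln(6.995×10^-5) = 0.07160 m³/s
Check: V = 2.42 m/s, Re = 3.07×10^5, f = 0.01439, h_f = 49.9 m ≈ 50.2 m ✓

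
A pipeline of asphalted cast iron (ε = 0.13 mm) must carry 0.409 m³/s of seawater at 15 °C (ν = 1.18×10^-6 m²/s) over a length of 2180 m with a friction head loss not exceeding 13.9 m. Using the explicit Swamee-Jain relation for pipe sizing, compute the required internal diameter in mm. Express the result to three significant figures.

Swamee-Jain (Type III): D = 0.66·[ε^1.25·(LQ²/(gh_f))^4.75 + ν·Q^9.4·(L/(gh_f))^5.2]^0.04
LQ²/(gh_f) = 2.674; L/(gh_f) = 15.99
Term 1 = ε^1.25·(…)^4.75 = 0.00148; Term 2 = ν·Q^9.4·(…)^5.2 = 4.81×10^-4
D = 0.66·(0.00148 + 4.81×10^-4)^0.04 = 0.5144 m = 514 mm
Check: V = 1.97 m/s, Re = 8.58×10^5, f = 0.01544, h_f = 12.9 m ≈ 13.9 m ✓

D ≈ 514 mm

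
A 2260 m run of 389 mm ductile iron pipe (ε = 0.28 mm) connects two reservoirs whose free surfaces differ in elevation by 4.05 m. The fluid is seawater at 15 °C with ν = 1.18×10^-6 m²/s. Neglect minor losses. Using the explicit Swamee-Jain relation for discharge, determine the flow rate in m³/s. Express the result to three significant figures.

Swamee-Jain (Type II): Q = -0.965·√(gD⁵h_f/L)·ln[ε/(3.7D) + √(3.17ν²L/(gD³h_f))]
√(gD⁵h_f/L) = √(9.81·0.389⁵·4.05/2260) = 0.01251
ε/(3.7D) = 1.95×10^-4; √(3.17ν²L/(gD³h_f)) = 6.53×10^-5
Q = -0.965·0.01251·ln(2.598×10^-4) = 0.09969 m³/s
Check: V = 0.839 m/s, Re = 2.77×10^5, f = 0.01958, h_f = 4.08 m ≈ 4.05 m ✓

Q ≈ 0.0997 m³/s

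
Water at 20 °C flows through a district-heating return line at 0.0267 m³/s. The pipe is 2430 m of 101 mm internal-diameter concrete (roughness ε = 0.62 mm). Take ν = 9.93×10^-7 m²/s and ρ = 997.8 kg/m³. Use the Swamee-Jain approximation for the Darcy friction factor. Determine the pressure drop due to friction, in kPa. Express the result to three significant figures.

V = 4Q/(πD²) = 4·0.0267/(π·0.101²) = 3.333 m/s
Re = VD/ν = 3.333·0.101/9.93×10^-7 = 3.39×10^5 → turbulent
ε/D = 0.62/101 = 0.00614
Swamee-Jain: f = 0.03271
h_f = f(L/D)V²/(2g) = 0.03271·(2430/0.101)·3.333²/(2·9.81) = 445.5 m
Δp = ρg·h_f = 997.8·9.81·445.5 = 4361 kPa

Δp ≈ 4360 kPa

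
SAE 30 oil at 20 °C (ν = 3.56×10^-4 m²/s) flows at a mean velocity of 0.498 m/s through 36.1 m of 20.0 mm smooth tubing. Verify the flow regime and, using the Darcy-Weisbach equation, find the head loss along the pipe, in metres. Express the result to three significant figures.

Re = VD/ν = 0.498·0.02000/3.56×10^-4 = 28.0 → laminar (Re < 2300)
f = 64/Re = 2.288
h_f = f(L/D)V²/(2g) = 2.288·(36.1/0.02000)·0.498²/(2·9.81) = 52.19 m

h_f ≈ 52.2 m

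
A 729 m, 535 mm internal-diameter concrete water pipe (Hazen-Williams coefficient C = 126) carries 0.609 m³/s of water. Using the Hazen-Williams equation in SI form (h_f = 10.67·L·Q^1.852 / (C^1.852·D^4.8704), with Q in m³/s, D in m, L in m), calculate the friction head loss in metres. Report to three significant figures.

h_f = 10.67·729·0.609^1.852 / (126^1.852·0.535^4.8704) = 8.417 m

h_f ≈ 8.42 m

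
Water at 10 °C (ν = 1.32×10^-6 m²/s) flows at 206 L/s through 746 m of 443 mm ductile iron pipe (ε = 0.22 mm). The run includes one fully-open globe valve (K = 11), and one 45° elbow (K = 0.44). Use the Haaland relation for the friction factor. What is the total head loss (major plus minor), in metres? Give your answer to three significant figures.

V = 4Q/(πD²) = 1.337 m/s; V²/2g = 0.09104 m
Re = 4.49×10^5, ε/D = 4.97×10^-4 → f = 0.01765 (Haaland)
Major: h_f = f(L/D)·V²/2g = 0.01765·1684·0.09104 = 2.705 m
Minor: ΣK = 11.4; h_m = ΣK·V²/2g = 1.042 m
Total H_L = 2.705 + 1.042 = 3.747 m

H_L ≈ 3.75 m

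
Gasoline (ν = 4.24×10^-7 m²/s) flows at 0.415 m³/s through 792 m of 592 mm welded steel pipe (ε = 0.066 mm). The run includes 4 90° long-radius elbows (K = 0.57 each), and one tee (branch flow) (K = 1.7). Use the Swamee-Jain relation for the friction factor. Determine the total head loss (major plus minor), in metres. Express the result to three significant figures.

V = 4Q/(πD²) = 1.508 m/s; V²/2g = 0.1159 m
Re = 2.11×10^6, ε/D = 1.11×10^-4 → f = 0.01304 (Swamee-Jain)
Major: h_f = f(L/D)·V²/2g = 0.01304·1338·0.1159 = 2.021 m
Minor: ΣK = 3.98; h_m = ΣK·V²/2g = 0.4611 m
Total H_L = 2.021 + 0.4611 = 2.482 m

H_L ≈ 2.48 m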